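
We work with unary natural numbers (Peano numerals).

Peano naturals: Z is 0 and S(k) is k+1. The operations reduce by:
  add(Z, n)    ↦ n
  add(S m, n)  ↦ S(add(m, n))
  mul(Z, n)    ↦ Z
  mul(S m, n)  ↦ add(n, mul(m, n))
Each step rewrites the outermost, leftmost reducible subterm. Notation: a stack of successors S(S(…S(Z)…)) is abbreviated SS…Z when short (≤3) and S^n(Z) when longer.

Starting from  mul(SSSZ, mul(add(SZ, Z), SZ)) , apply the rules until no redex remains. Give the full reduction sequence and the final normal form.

Answer: normal form = SSSZ  (in 28 steps)

Working:
  start: mul(SSSZ, mul(add(SZ, Z), SZ))
  [1] add(mul(add(SZ, Z), SZ), mul(SSZ, mul(add(SZ, Z), SZ)))
  [2] add(mul(S(add(Z, Z)), SZ), mul(SSZ, mul(add(SZ, Z), SZ)))
  [3] add(add(SZ, mul(add(Z, Z), SZ)), mul(SSZ, mul(add(SZ, Z), SZ)))
  [4] add(S(add(Z, mul(add(Z, Z), SZ))), mul(SSZ, mul(add(SZ, Z), SZ)))
  [5] S(add(add(Z, mul(add(Z, Z), SZ)), mul(SSZ, mul(add(SZ, Z), SZ))))
  [6] S(add(mul(add(Z, Z), SZ), mul(SSZ, mul(add(SZ, Z), SZ))))
  [7] S(add(mul(Z, SZ), mul(SSZ, mul(add(SZ, Z), SZ))))
  [8] S(add(Z, mul(SSZ, mul(add(SZ, Z), SZ))))
  [9] S(mul(SSZ, mul(add(SZ, Z), SZ)))
  [10] S(add(mul(add(SZ, Z), SZ), mul(SZ, mul(add(SZ, Z), SZ))))
  [11] S(add(mul(S(add(Z, Z)), SZ), mul(SZ, mul(add(SZ, Z), SZ))))
  [12] S(add(add(SZ, mul(add(Z, Z), SZ)), mul(SZ, mul(add(SZ, Z), SZ))))
  [13] S(add(S(add(Z, mul(add(Z, Z), SZ))), mul(SZ, mul(add(SZ, Z), SZ))))
  [14] S(S(add(add(Z, mul(add(Z, Z), SZ)), mul(SZ, mul(add(SZ, Z), SZ)))))
  [15] S(S(add(mul(add(Z, Z), SZ), mul(SZ, mul(add(SZ, Z), SZ)))))
  [16] S(S(add(mul(Z, SZ), mul(SZ, mul(add(SZ, Z), SZ)))))
  [17] S(S(add(Z, mul(SZ, mul(add(SZ, Z), SZ)))))
  [18] S(S(mul(SZ, mul(add(SZ, Z), SZ))))
  [19] S(S(add(mul(add(SZ, Z), SZ), mul(Z, mul(add(SZ, Z), SZ)))))
  [20] S(S(add(mul(S(add(Z, Z)), SZ), mul(Z, mul(add(SZ, Z), SZ)))))
  [21] S(S(add(add(SZ, mul(add(Z, Z), SZ)), mul(Z, mul(add(SZ, Z), SZ)))))
  [22] S(S(add(S(add(Z, mul(add(Z, Z), SZ))), mul(Z, mul(add(SZ, Z), SZ)))))
  [23] S(S(S(add(add(Z, mul(add(Z, Z), SZ)), mul(Z, mul(add(SZ, Z), SZ))))))
  [24] S(S(S(add(mul(add(Z, Z), SZ), mul(Z, mul(add(SZ, Z), SZ))))))
  [25] S(S(S(add(mul(Z, SZ), mul(Z, mul(add(SZ, Z), SZ))))))
  [26] S(S(S(add(Z, mul(Z, mul(add(SZ, Z), SZ))))))
  [27] S(S(S(mul(Z, mul(add(SZ, Z), SZ)))))
  [28] SSSZ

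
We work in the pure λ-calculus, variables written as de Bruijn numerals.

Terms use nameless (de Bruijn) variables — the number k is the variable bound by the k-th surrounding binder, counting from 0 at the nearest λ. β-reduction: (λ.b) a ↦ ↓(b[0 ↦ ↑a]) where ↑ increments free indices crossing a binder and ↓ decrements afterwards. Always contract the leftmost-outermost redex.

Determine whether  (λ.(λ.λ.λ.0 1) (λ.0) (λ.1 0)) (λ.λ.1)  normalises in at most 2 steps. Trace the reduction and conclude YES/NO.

Answer: NO — after 2 steps the term is (λ.λ.0 1) (λ.(λ.λ.1) 0), not yet normal

Working:
  start: (λ.(λ.λ.λ.0 1) (λ.0) (λ.1 0)) (λ.λ.1)
  step 1: (λ.λ.λ.0 1) (λ.0) (λ.(λ.λ.1) 0)
  step 2: (λ.λ.0 1) (λ.(λ.λ.1) 0)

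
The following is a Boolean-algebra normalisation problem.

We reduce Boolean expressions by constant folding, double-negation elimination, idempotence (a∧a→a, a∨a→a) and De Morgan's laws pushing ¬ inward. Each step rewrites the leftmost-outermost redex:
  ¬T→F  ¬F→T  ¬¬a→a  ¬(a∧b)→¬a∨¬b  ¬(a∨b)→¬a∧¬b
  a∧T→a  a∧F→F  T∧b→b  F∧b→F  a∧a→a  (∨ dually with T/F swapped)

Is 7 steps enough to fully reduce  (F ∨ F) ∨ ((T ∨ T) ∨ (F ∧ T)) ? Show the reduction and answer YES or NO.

Answer: YES — reaches normal form T in 4 ≤ 7 steps

Reduction:
  start: (F ∨ F) ∨ ((T ∨ T) ∨ (F ∧ T))
  [1] F ∨ ((T ∨ T) ∨ (F ∧ T))
  [2] (T ∨ T) ∨ (F ∧ T)
  [3] T ∨ (F ∧ T)
  [4] T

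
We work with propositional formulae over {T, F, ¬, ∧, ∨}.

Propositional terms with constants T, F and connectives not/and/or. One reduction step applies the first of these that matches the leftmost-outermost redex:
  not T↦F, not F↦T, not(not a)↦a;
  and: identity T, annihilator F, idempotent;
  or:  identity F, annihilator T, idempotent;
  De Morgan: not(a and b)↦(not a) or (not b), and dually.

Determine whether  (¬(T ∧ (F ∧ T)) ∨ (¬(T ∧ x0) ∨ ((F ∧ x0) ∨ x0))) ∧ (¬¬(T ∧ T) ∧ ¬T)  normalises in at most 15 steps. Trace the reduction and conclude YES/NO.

  start: (¬(T ∧ (F ∧ T)) ∨ (¬(T ∧ x0) ∨ ((F ∧ x0) ∨ x0))) ∧ (¬¬(T ∧ T) ∧ ¬T)
  [1] ((¬T ∨ ¬(F ∧ T)) ∨ (¬(T ∧ x0) ∨ ((F ∧ x0) ∨ x0))) ∧ (¬¬(T ∧ T) ∧ ¬T)
  [2] ((F ∨ ¬(F ∧ T)) ∨ (¬(T ∧ x0) ∨ ((F ∧ x0) ∨ x0))) ∧ (¬¬(T ∧ T) ∧ ¬T)
  [3] (¬(F ∧ T) ∨ (¬(T ∧ x0) ∨ ((F ∧ x0) ∨ x0))) ∧ (¬¬(T ∧ T) ∧ ¬T)
  [4] ((¬F ∨ ¬T) ∨ (¬(T ∧ x0) ∨ ((F ∧ x0) ∨ x0))) ∧ (¬¬(T ∧ T) ∧ ¬T)
  [5] ((T ∨ ¬T) ∨ (¬(T ∧ x0) ∨ ((F ∧ x0) ∨ x0))) ∧ (¬¬(T ∧ T) ∧ ¬T)
  [6] (T ∨ (¬(T ∧ x0) ∨ ((F ∧ x0) ∨ x0))) ∧ (¬¬(T ∧ T) ∧ ¬T)
  [7] T ∧ (¬¬(T ∧ T) ∧ ¬T)
  [8] ¬¬(T ∧ T) ∧ ¬T
  [9] (T ∧ T) ∧ ¬T
  [10] T ∧ ¬T
  [11] ¬T
  [12] F

Answer: YES — reaches normal form F in 12 ≤ 15 steps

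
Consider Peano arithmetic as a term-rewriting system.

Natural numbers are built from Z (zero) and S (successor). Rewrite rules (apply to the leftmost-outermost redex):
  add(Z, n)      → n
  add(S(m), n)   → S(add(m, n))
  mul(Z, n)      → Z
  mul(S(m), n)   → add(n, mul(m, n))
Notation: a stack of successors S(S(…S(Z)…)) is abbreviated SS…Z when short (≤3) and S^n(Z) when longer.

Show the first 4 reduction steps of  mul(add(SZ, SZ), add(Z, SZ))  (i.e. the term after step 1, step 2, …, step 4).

Answer: after 4 steps: S(add(Z, mul(add(Z, SZ), add(Z, SZ))))

Reduction:
  start: mul(add(SZ, SZ), add(Z, SZ))
  [1] mul(S(add(Z, SZ)), add(Z, SZ))
  [2] add(add(Z, SZ), mul(add(Z, SZ), add(Z, SZ)))
  [3] add(SZ, mul(add(Z, SZ), add(Z, SZ)))
  [4] S(add(Z, mul(add(Z, SZ), add(Z, SZ))))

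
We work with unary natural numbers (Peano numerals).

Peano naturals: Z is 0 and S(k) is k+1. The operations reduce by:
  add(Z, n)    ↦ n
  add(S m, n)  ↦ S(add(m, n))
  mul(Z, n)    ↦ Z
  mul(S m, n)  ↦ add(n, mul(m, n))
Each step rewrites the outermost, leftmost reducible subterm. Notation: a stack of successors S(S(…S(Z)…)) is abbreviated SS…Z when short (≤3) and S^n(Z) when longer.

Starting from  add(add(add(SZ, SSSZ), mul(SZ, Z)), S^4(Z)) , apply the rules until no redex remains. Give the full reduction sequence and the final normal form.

  start: add(add(add(SZ, SSSZ), mul(SZ, Z)), S^4(Z))
  [1] add(add(S(add(Z, SSSZ)), mul(SZ, Z)), S^4(Z))
  [2] add(S(add(add(Z, SSSZ), mul(SZ, Z))), S^4(Z))
  [3] S(add(add(add(Z, SSSZ), mul(SZ, Z)), S^4(Z)))
  [4] S(add(add(SSSZ, mul(SZ, Z)), S^4(Z)))
  [5] S(add(S(add(SSZ, mul(SZ, Z))), S^4(Z)))
  [6] S(S(add(add(SSZ, mul(SZ, Z)), S^4(Z))))
  [7] S(S(add(S(add(SZ, mul(SZ, Z))), S^4(Z))))
  [8] S(S(S(add(add(SZ, mul(SZ, Z)), S^4(Z)))))
  [9] S(S(S(add(S(add(Z, mul(SZ, Z))), S^4(Z)))))
  [10] S(S(S(S(add(add(Z, mul(SZ, Z)), S^4(Z))))))
  [11] S(S(S(S(add(mul(SZ, Z), S^4(Z))))))
  [12] S(S(S(S(add(add(Z, mul(Z, Z)), S^4(Z))))))
  [13] S(S(S(S(add(mul(Z, Z), S^4(Z))))))
  [14] S(S(S(S(add(Z, S^4(Z))))))
  [15] S^8(Z)

Answer: normal form = S^8(Z)  (in 15 steps)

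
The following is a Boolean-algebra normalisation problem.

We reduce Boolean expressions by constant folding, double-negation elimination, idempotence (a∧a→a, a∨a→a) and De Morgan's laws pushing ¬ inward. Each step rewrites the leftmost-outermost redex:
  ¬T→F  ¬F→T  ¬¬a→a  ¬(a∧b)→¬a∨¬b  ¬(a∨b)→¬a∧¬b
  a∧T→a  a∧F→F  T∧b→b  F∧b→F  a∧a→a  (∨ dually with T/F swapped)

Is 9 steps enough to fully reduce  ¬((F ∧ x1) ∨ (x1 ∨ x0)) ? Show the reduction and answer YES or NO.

Answer: YES — reaches normal form ¬x1 ∧ ¬x0 in 6 ≤ 9 steps

Derivation:
  start: ¬((F ∧ x1) ∨ (x1 ∨ x0))
  →1  ¬(F ∧ x1) ∧ ¬(x1 ∨ x0)
  →2  (¬F ∨ ¬x1) ∧ ¬(x1 ∨ x0)
  →3  (T ∨ ¬x1) ∧ ¬(x1 ∨ x0)
  →4  T ∧ ¬(x1 ∨ x0)
  →5  ¬(x1 ∨ x0)
  →6  ¬x1 ∧ ¬x0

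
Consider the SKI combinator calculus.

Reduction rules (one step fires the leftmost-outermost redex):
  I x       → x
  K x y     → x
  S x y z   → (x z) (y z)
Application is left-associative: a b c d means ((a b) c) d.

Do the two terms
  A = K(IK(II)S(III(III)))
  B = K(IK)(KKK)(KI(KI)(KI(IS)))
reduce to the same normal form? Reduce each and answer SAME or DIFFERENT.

Term A:
  start: K(IK(II)S(III(III)))
  step 1: K(K(II)S(III(III)))
  step 2: K(II(III(III)))
  step 3: K(I(III(III)))
  step 4: K(III(III))
  step 5: K(II(III))
  step 6: K(I(III))
  step 7: K(III)
  step 8: K(II)
  step 9: KI

Term B:
  start: K(IK)(KKK)(KI(KI)(KI(IS)))
  step 1: IK(KI(KI)(KI(IS)))
  step 2: K(KI(KI)(KI(IS)))
  step 3: K(I(KI(IS)))
  step 4: K(KI(IS))
  step 5: KI

Answer: SAME — A ⇓ KI, B ⇓ KI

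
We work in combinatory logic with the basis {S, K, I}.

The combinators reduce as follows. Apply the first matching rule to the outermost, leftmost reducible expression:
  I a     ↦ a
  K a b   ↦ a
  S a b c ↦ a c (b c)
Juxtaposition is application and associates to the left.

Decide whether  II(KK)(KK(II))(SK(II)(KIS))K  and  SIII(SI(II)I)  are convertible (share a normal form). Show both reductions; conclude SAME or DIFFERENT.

Answer: SAME — A ⇓ I, B ⇓ I

Reduction:
Term A:
  start: II(KK)(KK(II))(SK(II)(KIS))K
  step 1: I(KK)(KK(II))(SK(II)(KIS))K
  step 2: KK(KK(II))(SK(II)(KIS))K
  step 3: K(SK(II)(KIS))K
  step 4: SK(II)(KIS)
  step 5: K(KIS)(II(KIS))
  step 6: KIS
  step 7: I

Term B:
  start: SIII(SI(II)I)
  step 1: II(II)(SI(II)I)
  step 2: I(II)(SI(II)I)
  step 3: II(SI(II)I)
  step 4: I(SI(II)I)
  step 5: SI(II)I
  step 6: II(III)
  step 7: I(III)
  step 8: III
  step 9: II
  step 10: I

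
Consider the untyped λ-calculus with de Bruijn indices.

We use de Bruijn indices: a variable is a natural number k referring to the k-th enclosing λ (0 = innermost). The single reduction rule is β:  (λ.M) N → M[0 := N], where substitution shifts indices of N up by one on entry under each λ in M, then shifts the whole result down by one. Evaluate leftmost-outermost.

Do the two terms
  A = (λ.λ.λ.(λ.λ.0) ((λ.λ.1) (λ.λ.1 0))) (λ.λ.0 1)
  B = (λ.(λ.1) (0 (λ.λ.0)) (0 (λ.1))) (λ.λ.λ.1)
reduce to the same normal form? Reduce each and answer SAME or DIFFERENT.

Answer: DIFFERENT — A ⇓ λ.λ.λ.0, B ⇓ λ.λ.1

Reduction:
Term A:
  start: (λ.λ.λ.(λ.λ.0) ((λ.λ.1) (λ.λ.1 0))) (λ.λ.0 1)
  [1] λ.λ.(λ.λ.0) ((λ.λ.1) (λ.λ.1 0))
  [2] λ.λ.λ.0

Term B:
  start: (λ.(λ.1) (0 (λ.λ.0)) (0 (λ.1))) (λ.λ.λ.1)
  [1] (λ.λ.λ.λ.1) ((λ.λ.λ.1) (λ.λ.0)) ((λ.λ.λ.1) (λ.λ.λ.λ.1))
  [2] (λ.λ.λ.1) ((λ.λ.λ.1) (λ.λ.λ.λ.1))
  [3] λ.λ.1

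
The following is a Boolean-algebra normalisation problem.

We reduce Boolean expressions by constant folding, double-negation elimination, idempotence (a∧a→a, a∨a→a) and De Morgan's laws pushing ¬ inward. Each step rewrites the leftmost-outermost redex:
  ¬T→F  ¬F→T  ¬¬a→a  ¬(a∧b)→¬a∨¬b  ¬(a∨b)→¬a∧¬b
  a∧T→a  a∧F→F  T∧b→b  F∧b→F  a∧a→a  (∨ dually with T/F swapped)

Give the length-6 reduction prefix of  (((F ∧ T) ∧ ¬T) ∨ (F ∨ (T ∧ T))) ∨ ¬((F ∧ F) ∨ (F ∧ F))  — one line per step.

Answer: after 6 steps: T

Working:
  start: (((F ∧ T) ∧ ¬T) ∨ (F ∨ (T ∧ T))) ∨ ¬((F ∧ F) ∨ (F ∧ F))
  [1] ((F ∧ ¬T) ∨ (F ∨ (T ∧ T))) ∨ ¬((F ∧ F) ∨ (F ∧ F))
  [2] (F ∨ (F ∨ (T ∧ T))) ∨ ¬((F ∧ F) ∨ (F ∧ F))
  [3] (F ∨ (T ∧ T)) ∨ ¬((F ∧ F) ∨ (F ∧ F))
  [4] (T ∧ T) ∨ ¬((F ∧ F) ∨ (F ∧ F))
  [5] T ∨ ¬((F ∧ F) ∨ (F ∧ F))
  [6] T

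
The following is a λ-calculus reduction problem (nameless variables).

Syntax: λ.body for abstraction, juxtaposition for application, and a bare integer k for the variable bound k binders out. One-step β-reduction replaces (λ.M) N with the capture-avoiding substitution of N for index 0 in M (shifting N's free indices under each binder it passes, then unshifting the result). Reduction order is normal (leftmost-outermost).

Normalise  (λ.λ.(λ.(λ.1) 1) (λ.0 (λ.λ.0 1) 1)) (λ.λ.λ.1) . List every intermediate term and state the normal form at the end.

Answer: normal form = λ.λ.0 (λ.λ.0 1) 1  (in 3 steps)

Reduction:
  start: (λ.λ.(λ.(λ.1) 1) (λ.0 (λ.λ.0 1) 1)) (λ.λ.λ.1)
  →1  λ.(λ.(λ.1) 1) (λ.0 (λ.λ.0 1) 1)
  →2  λ.(λ.λ.0 (λ.λ.0 1) 2) 0
  →3  λ.λ.0 (λ.λ.0 1) 1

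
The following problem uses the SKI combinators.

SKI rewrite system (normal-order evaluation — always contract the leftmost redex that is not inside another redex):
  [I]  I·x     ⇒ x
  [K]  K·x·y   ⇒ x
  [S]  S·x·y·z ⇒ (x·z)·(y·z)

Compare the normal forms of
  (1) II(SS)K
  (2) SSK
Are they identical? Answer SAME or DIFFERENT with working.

Term A:
  start: II(SS)K
  [1] I(SS)K
  [2] SSK

Term B:
  start: SSK

Answer: SAME — A ⇓ SSK, B ⇓ SSK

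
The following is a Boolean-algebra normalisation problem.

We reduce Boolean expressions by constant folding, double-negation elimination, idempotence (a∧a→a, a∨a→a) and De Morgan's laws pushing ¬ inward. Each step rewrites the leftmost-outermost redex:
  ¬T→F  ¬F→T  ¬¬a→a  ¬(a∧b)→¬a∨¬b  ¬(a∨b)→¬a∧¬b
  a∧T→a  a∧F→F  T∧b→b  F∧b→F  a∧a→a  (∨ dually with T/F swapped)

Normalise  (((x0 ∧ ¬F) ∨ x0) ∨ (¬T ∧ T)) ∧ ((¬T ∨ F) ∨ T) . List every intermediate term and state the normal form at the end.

Answer: normal form = x0  (in 8 steps)

Reduction:
  start: (((x0 ∧ ¬F) ∨ x0) ∨ (¬T ∧ T)) ∧ ((¬T ∨ F) ∨ T)
  step 1: (((x0 ∧ T) ∨ x0) ∨ (¬T ∧ T)) ∧ ((¬T ∨ F) ∨ T)
  step 2: ((x0 ∨ x0) ∨ (¬T ∧ T)) ∧ ((¬T ∨ F) ∨ T)
  step 3: (x0 ∨ (¬T ∧ T)) ∧ ((¬T ∨ F) ∨ T)
  step 4: (x0 ∨ ¬T) ∧ ((¬T ∨ F) ∨ T)
  step 5: (x0 ∨ F) ∧ ((¬T ∨ F) ∨ T)
  step 6: x0 ∧ ((¬T ∨ F) ∨ T)
  step 7: x0 ∧ T
  step 8: x0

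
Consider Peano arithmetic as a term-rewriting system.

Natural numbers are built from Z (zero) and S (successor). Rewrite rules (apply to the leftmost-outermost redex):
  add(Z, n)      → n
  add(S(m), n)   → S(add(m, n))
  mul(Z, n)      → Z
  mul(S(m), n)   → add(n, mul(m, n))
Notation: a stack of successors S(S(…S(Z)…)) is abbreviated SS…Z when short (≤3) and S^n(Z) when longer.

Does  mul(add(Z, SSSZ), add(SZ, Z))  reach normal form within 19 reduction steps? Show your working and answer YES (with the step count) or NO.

  start: mul(add(Z, SSSZ), add(SZ, Z))
  →1  mul(SSSZ, add(SZ, Z))
  →2  add(add(SZ, Z), mul(SSZ, add(SZ, Z)))
  →3  add(S(add(Z, Z)), mul(SSZ, add(SZ, Z)))
  →4  S(add(add(Z, Z), mul(SSZ, add(SZ, Z))))
  →5  S(add(Z, mul(SSZ, add(SZ, Z))))
  →6  S(mul(SSZ, add(SZ, Z)))
  →7  S(add(add(SZ, Z), mul(SZ, add(SZ, Z))))
  →8  S(add(S(add(Z, Z)), mul(SZ, add(SZ, Z))))
  →9  S(S(add(add(Z, Z), mul(SZ, add(SZ, Z)))))
  →10  S(S(add(Z, mul(SZ, add(SZ, Z)))))
  →11  S(S(mul(SZ, add(SZ, Z))))
  →12  S(S(add(add(SZ, Z), mul(Z, add(SZ, Z)))))
  →13  S(S(add(S(add(Z, Z)), mul(Z, add(SZ, Z)))))
  →14  S(S(S(add(add(Z, Z), mul(Z, add(SZ, Z))))))
  →15  S(S(S(add(Z, mul(Z, add(SZ, Z))))))
  →16  S(S(S(mul(Z, add(SZ, Z)))))
  →17  SSSZ

Answer: YES — reaches normal form SSSZ in 17 ≤ 19 steps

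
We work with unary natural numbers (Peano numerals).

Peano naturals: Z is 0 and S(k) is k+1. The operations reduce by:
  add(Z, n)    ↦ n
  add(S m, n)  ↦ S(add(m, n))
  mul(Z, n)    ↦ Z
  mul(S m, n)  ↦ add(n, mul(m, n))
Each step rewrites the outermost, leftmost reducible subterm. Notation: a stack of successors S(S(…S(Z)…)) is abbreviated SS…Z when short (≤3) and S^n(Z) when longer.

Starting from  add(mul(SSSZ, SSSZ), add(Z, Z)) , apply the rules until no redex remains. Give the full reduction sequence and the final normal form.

  start: add(mul(SSSZ, SSSZ), add(Z, Z))
  →1  add(add(SSSZ, mul(SSZ, SSSZ)), add(Z, Z))
  →2  add(S(add(SSZ, mul(SSZ, SSSZ))), add(Z, Z))
  →3  S(add(add(SSZ, mul(SSZ, SSSZ)), add(Z, Z)))
  →4  S(add(S(add(SZ, mul(SSZ, SSSZ))), add(Z, Z)))
  →5  S(S(add(add(SZ, mul(SSZ, SSSZ)), add(Z, Z))))
  →6  S(S(add(S(add(Z, mul(SSZ, SSSZ))), add(Z, Z))))
  →7  S(S(S(add(add(Z, mul(SSZ, SSSZ)), add(Z, Z)))))
  →8  S(S(S(add(mul(SSZ, SSSZ), add(Z, Z)))))
  →9  S(S(S(add(add(SSSZ, mul(SZ, SSSZ)), add(Z, Z)))))
  →10  S(S(S(add(S(add(SSZ, mul(SZ, SSSZ))), add(Z, Z)))))
  →11  S(S(S(S(add(add(SSZ, mul(SZ, SSSZ)), add(Z, Z))))))
  →12  S(S(S(S(add(S(add(SZ, mul(SZ, SSSZ))), add(Z, Z))))))
  →13  S(S(S(S(S(add(add(SZ, mul(SZ, SSSZ)), add(Z, Z)))))))
  →14  S(S(S(S(S(add(S(add(Z, mul(SZ, SSSZ))), add(Z, Z)))))))
  →15  S(S(S(S(S(S(add(add(Z, mul(SZ, SSSZ)), add(Z, Z))))))))
  →16  S(S(S(S(S(S(add(mul(SZ, SSSZ), add(Z, Z))))))))
  →17  S(S(S(S(S(S(add(add(SSSZ, mul(Z, SSSZ)), add(Z, Z))))))))
  →18  S(S(S(S(S(S(add(S(add(SSZ, mul(Z, SSSZ))), add(Z, Z))))))))
  →19  S(S(S(S(S(S(S(add(add(SSZ, mul(Z, SSSZ)), add(Z, Z)))))))))
  →20  S(S(S(S(S(S(S(add(S(add(SZ, mul(Z, SSSZ))), add(Z, Z)))))))))
  →21  S(S(S(S(S(S(S(S(add(add(SZ, mul(Z, SSSZ)), add(Z, Z))))))))))
  →22  S(S(S(S(S(S(S(S(add(S(add(Z, mul(Z, SSSZ))), add(Z, Z))))))))))
  →23  S(S(S(S(S(S(S(S(S(add(add(Z, mul(Z, SSSZ)), add(Z, Z)))))))))))
  →24  S(S(S(S(S(S(S(S(S(add(mul(Z, SSSZ), add(Z, Z)))))))))))
  →25  S(S(S(S(S(S(S(S(S(add(Z, add(Z, Z)))))))))))
  →26  S(S(S(S(S(S(S(S(S(add(Z, Z))))))))))
  →27  S^9(Z)

Answer: normal form = S^9(Z)  (in 27 steps)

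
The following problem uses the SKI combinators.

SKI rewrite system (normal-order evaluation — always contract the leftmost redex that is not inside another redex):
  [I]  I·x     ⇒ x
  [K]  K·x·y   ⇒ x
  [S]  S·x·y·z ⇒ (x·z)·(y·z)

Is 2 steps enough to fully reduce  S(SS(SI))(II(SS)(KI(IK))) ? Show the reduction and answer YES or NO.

Answer: NO — after 2 steps the term is S(SS(SI))(SS(KI(IK))), not yet normal

Derivation:
  start: S(SS(SI))(II(SS)(KI(IK)))
  step 1: S(SS(SI))(I(SS)(KI(IK)))
  step 2: S(SS(SI))(SS(KI(IK)))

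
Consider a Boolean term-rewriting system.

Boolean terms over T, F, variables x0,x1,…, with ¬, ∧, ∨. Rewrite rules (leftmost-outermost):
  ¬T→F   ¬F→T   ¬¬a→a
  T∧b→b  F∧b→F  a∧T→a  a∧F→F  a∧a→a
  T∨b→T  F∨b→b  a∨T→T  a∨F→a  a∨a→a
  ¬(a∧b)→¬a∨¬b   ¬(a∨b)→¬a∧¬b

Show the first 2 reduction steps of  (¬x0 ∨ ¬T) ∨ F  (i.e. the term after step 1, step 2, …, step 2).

Answer: after 2 steps: ¬x0 ∨ F

Working:
  start: (¬x0 ∨ ¬T) ∨ F
  [1] ¬x0 ∨ ¬T
  [2] ¬x0 ∨ F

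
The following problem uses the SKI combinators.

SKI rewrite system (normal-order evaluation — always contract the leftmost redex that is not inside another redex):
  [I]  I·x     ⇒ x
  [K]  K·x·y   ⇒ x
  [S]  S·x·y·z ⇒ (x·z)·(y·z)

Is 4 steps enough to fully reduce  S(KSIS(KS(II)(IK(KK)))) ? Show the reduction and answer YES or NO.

  start: S(KSIS(KS(II)(IK(KK))))
  [1] S(SS(KS(II)(IK(KK))))
  [2] S(SS(S(IK(KK))))
  [3] S(SS(S(K(KK))))

Answer: YES — reaches normal form S(SS(S(K(KK)))) in 3 ≤ 4 steps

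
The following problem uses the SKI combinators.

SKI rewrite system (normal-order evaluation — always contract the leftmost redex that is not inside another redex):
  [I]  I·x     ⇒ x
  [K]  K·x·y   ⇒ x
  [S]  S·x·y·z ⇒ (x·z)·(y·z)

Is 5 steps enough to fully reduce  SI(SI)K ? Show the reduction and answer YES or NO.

  start: SI(SI)K
  step 1: IK(SIK)
  step 2: K(SIK)

Answer: YES — reaches normal form K(SIK) in 2 ≤ 5 steps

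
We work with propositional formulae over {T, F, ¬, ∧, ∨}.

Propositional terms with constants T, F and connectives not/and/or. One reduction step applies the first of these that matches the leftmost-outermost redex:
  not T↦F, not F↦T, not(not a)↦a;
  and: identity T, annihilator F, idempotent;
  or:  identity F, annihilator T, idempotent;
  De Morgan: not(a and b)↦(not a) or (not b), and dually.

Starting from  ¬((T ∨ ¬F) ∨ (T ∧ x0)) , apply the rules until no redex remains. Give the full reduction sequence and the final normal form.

  start: ¬((T ∨ ¬F) ∨ (T ∧ x0))
  →1  ¬(T ∨ ¬F) ∧ ¬(T ∧ x0)
  →2  (¬T ∧ ¬¬F) ∧ ¬(T ∧ x0)
  →3  (F ∧ ¬¬F) ∧ ¬(T ∧ x0)
  →4  F ∧ ¬(T ∧ x0)
  →5  F

Answer: normal form = F  (in 5 steps)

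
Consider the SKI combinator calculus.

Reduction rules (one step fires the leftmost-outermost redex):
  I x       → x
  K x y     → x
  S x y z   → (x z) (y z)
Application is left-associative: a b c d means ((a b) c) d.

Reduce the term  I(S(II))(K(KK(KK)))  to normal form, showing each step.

  start: I(S(II))(K(KK(KK)))
  →1  S(II)(K(KK(KK)))
  →2  SI(K(KK(KK)))
  →3  SI(KK)

Answer: normal form = SI(KK)  (in 3 steps)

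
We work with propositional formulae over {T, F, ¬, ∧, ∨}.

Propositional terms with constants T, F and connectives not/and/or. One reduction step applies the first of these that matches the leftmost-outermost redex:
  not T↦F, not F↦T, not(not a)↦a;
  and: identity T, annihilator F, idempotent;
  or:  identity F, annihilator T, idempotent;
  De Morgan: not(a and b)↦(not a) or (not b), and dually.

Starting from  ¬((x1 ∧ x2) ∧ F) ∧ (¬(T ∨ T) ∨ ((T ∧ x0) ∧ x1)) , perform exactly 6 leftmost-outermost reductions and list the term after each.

Answer: after 6 steps: (¬T ∧ ¬T) ∨ ((T ∧ x0) ∧ x1)

Reduction:
  start: ¬((x1 ∧ x2) ∧ F) ∧ (¬(T ∨ T) ∨ ((T ∧ x0) ∧ x1))
  step 1: (¬(x1 ∧ x2) ∨ ¬F) ∧ (¬(T ∨ T) ∨ ((T ∧ x0) ∧ x1))
  step 2: ((¬x1 ∨ ¬x2) ∨ ¬F) ∧ (¬(T ∨ T) ∨ ((T ∧ x0) ∧ x1))
  step 3: ((¬x1 ∨ ¬x2) ∨ T) ∧ (¬(T ∨ T) ∨ ((T ∧ x0) ∧ x1))
  step 4: T ∧ (¬(T ∨ T) ∨ ((T ∧ x0) ∧ x1))
  step 5: ¬(T ∨ T) ∨ ((T ∧ x0) ∧ x1)
  step 6: (¬T ∧ ¬T) ∨ ((T ∧ x0) ∧ x1)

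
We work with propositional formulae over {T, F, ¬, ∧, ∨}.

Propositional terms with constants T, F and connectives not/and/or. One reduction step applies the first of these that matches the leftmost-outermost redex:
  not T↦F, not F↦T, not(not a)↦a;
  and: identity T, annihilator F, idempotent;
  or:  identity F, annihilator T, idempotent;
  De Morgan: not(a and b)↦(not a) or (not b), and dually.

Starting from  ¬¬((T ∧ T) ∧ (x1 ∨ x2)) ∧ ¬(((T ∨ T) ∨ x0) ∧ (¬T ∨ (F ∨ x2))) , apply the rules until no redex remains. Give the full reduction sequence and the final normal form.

  start: ¬¬((T ∧ T) ∧ (x1 ∨ x2)) ∧ ¬(((T ∨ T) ∨ x0) ∧ (¬T ∨ (F ∨ x2)))
  step 1: ((T ∧ T) ∧ (x1 ∨ x2)) ∧ ¬(((T ∨ T) ∨ x0) ∧ (¬T ∨ (F ∨ x2)))
  step 2: (T ∧ (x1 ∨ x2)) ∧ ¬(((T ∨ T) ∨ x0) ∧ (¬T ∨ (F ∨ x2)))
  step 3: (x1 ∨ x2) ∧ ¬(((T ∨ T) ∨ x0) ∧ (¬T ∨ (F ∨ x2)))
  step 4: (x1 ∨ x2) ∧ (¬((T ∨ T) ∨ x0) ∨ ¬(¬T ∨ (F ∨ x2)))
  step 5: (x1 ∨ x2) ∧ ((¬(T ∨ T) ∧ ¬x0) ∨ ¬(¬T ∨ (F ∨ x2)))
  step 6: (x1 ∨ x2) ∧ (((¬T ∧ ¬T) ∧ ¬x0) ∨ ¬(¬T ∨ (F ∨ x2)))
  step 7: (x1 ∨ x2) ∧ ((¬T ∧ ¬x0) ∨ ¬(¬T ∨ (F ∨ x2)))
  step 8: (x1 ∨ x2) ∧ ((F ∧ ¬x0) ∨ ¬(¬T ∨ (F ∨ x2)))
  step 9: (x1 ∨ x2) ∧ (F ∨ ¬(¬T ∨ (F ∨ x2)))
  step 10: (x1 ∨ x2) ∧ ¬(¬T ∨ (F ∨ x2))
  step 11: (x1 ∨ x2) ∧ (¬¬T ∧ ¬(F ∨ x2))
  step 12: (x1 ∨ x2) ∧ (T ∧ ¬(F ∨ x2))
  step 13: (x1 ∨ x2) ∧ ¬(F ∨ x2)
  step 14: (x1 ∨ x2) ∧ (¬F ∧ ¬x2)
  step 15: (x1 ∨ x2) ∧ (T ∧ ¬x2)
  step 16: (x1 ∨ x2) ∧ ¬x2

Answer: normal form = (x1 ∨ x2) ∧ ¬x2  (in 16 steps)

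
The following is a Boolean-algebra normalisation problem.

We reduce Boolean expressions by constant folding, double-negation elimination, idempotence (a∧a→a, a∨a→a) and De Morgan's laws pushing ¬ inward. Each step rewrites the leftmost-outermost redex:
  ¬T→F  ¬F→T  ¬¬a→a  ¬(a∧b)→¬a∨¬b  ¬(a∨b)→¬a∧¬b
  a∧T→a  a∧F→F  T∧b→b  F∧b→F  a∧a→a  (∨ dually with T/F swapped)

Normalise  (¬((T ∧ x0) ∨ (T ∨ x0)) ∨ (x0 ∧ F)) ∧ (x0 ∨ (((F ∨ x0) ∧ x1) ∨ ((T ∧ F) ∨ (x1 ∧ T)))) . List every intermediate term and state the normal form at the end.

Answer: normal form = F  (in 11 steps)

Derivation:
  start: (¬((T ∧ x0) ∨ (T ∨ x0)) ∨ (x0 ∧ F)) ∧ (x0 ∨ (((F ∨ x0) ∧ x1) ∨ ((T ∧ F) ∨ (x1 ∧ T))))
  →1  ((¬(T ∧ x0) ∧ ¬(T ∨ x0)) ∨ (x0 ∧ F)) ∧ (x0 ∨ (((F ∨ x0) ∧ x1) ∨ ((T ∧ F) ∨ (x1 ∧ T))))
  →2  (((¬T ∨ ¬x0) ∧ ¬(T ∨ x0)) ∨ (x0 ∧ F)) ∧ (x0 ∨ (((F ∨ x0) ∧ x1) ∨ ((T ∧ F) ∨ (x1 ∧ T))))
  →3  (((F ∨ ¬x0) ∧ ¬(T ∨ x0)) ∨ (x0 ∧ F)) ∧ (x0 ∨ (((F ∨ x0) ∧ x1) ∨ ((T ∧ F) ∨ (x1 ∧ T))))
  →4  ((¬x0 ∧ ¬(T ∨ x0)) ∨ (x0 ∧ F)) ∧ (x0 ∨ (((F ∨ x0) ∧ x1) ∨ ((T ∧ F) ∨ (x1 ∧ T))))
  →5  ((¬x0 ∧ (¬T ∧ ¬x0)) ∨ (x0 ∧ F)) ∧ (x0 ∨ (((F ∨ x0) ∧ x1) ∨ ((T ∧ F) ∨ (x1 ∧ T))))
  →6  ((¬x0 ∧ (F ∧ ¬x0)) ∨ (x0 ∧ F)) ∧ (x0 ∨ (((F ∨ x0) ∧ x1) ∨ ((T ∧ F) ∨ (x1 ∧ T))))
  →7  ((¬x0 ∧ F) ∨ (x0 ∧ F)) ∧ (x0 ∨ (((F ∨ x0) ∧ x1) ∨ ((T ∧ F) ∨ (x1 ∧ T))))
  →8  (F ∨ (x0 ∧ F)) ∧ (x0 ∨ (((F ∨ x0) ∧ x1) ∨ ((T ∧ F) ∨ (x1 ∧ T))))
  →9  (x0 ∧ F) ∧ (x0 ∨ (((F ∨ x0) ∧ x1) ∨ ((T ∧ F) ∨ (x1 ∧ T))))
  →10  F ∧ (x0 ∨ (((F ∨ x0) ∧ x1) ∨ ((T ∧ F) ∨ (x1 ∧ T))))
  →11  F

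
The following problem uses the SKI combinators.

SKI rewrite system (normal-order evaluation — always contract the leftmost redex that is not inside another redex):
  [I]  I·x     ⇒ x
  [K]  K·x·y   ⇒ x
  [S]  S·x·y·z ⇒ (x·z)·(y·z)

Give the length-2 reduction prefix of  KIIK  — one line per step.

Answer: after 2 steps: K

Working:
  start: KIIK
  [1] IK
  [2] K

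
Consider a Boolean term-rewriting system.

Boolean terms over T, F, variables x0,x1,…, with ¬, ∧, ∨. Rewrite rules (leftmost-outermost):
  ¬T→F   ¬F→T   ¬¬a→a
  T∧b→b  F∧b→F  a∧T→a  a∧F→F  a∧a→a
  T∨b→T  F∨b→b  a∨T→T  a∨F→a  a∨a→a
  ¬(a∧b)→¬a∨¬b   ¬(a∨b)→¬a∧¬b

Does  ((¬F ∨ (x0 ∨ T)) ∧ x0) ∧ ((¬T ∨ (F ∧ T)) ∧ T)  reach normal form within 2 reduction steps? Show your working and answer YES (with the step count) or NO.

Answer: NO — after 2 steps the term is (T ∧ x0) ∧ ((¬T ∨ (F ∧ T)) ∧ T), not yet normal

Working:
  start: ((¬F ∨ (x0 ∨ T)) ∧ x0) ∧ ((¬T ∨ (F ∧ T)) ∧ T)
  →1  ((T ∨ (x0 ∨ T)) ∧ x0) ∧ ((¬T ∨ (F ∧ T)) ∧ T)
  →2  (T ∧ x0) ∧ ((¬T ∨ (F ∧ T)) ∧ T)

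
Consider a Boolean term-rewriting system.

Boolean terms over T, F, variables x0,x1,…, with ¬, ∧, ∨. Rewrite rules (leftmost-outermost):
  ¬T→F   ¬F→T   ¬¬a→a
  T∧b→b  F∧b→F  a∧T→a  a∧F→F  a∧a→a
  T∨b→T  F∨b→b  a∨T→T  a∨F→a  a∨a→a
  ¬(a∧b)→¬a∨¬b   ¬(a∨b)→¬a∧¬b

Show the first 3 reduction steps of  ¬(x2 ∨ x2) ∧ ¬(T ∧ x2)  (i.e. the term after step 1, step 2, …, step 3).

  start: ¬(x2 ∨ x2) ∧ ¬(T ∧ x2)
  →1  (¬x2 ∧ ¬x2) ∧ ¬(T ∧ x2)
  →2  ¬x2 ∧ ¬(T ∧ x2)
  →3  ¬x2 ∧ (¬T ∨ ¬x2)

Answer: after 3 steps: ¬x2 ∧ (¬T ∨ ¬x2)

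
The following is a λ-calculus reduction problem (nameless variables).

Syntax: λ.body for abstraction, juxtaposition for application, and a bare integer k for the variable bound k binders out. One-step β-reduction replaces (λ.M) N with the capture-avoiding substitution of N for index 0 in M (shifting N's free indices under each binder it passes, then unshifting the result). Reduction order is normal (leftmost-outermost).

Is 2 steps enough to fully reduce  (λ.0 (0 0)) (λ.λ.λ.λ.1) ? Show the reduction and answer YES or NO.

Answer: YES — reaches normal form λ.λ.λ.1 in 2 ≤ 2 steps

Reduction:
  start: (λ.0 (0 0)) (λ.λ.λ.λ.1)
  step 1: (λ.λ.λ.λ.1) ((λ.λ.λ.λ.1) (λ.λ.λ.λ.1))
  step 2: λ.λ.λ.1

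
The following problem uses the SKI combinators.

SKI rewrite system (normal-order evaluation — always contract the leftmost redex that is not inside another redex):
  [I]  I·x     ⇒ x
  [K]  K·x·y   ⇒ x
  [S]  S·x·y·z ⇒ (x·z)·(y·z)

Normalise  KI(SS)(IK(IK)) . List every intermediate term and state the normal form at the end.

  start: KI(SS)(IK(IK))
  step 1: I(IK(IK))
  step 2: IK(IK)
  step 3: K(IK)
  step 4: KK

Answer: normal form = KK  (in 4 steps)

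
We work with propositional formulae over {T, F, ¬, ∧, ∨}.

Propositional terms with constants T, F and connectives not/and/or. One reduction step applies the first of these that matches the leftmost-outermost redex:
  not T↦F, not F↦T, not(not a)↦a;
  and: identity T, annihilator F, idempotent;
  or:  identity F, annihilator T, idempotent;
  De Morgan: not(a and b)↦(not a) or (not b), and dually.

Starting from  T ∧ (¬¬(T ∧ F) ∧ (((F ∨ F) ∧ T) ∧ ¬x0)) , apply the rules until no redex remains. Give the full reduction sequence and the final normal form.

  start: T ∧ (¬¬(T ∧ F) ∧ (((F ∨ F) ∧ T) ∧ ¬x0))
  →1  ¬¬(T ∧ F) ∧ (((F ∨ F) ∧ T) ∧ ¬x0)
  →2  (T ∧ F) ∧ (((F ∨ F) ∧ T) ∧ ¬x0)
  →3  F ∧ (((F ∨ F) ∧ T) ∧ ¬x0)
  →4  F

Answer: normal form = F  (in 4 steps)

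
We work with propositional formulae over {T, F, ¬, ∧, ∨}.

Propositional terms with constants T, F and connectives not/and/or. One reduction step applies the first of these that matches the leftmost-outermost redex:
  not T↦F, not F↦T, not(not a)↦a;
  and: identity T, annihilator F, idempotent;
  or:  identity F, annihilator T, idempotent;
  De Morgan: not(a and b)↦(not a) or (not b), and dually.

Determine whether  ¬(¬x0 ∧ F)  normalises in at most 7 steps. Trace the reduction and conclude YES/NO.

  start: ¬(¬x0 ∧ F)
  [1] ¬¬x0 ∨ ¬F
  [2] x0 ∨ ¬F
  [3] x0 ∨ T
  [4] T

Answer: YES — reaches normal form T in 4 ≤ 7 steps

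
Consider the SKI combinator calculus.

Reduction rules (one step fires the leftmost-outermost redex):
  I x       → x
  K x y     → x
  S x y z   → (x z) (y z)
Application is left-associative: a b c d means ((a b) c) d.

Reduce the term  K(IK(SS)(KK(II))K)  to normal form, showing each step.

Answer: normal form = K(SSK)  (in 2 steps)

Derivation:
  start: K(IK(SS)(KK(II))K)
  →1  K(K(SS)(KK(II))K)
  →2  K(SSK)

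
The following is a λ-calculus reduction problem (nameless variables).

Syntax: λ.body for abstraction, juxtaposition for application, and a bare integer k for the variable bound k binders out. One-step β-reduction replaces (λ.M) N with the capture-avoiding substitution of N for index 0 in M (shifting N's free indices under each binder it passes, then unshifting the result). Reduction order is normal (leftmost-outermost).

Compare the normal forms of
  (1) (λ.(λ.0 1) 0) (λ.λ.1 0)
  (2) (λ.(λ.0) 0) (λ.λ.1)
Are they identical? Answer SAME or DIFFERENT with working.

Answer: DIFFERENT — A ⇓ λ.λ.1 0, B ⇓ λ.λ.1

Reduction:
Term A:
  start: (λ.(λ.0 1) 0) (λ.λ.1 0)
  →1  (λ.0 (λ.λ.1 0)) (λ.λ.1 0)
  →2  (λ.λ.1 0) (λ.λ.1 0)
  →3  λ.(λ.λ.1 0) 0
  →4  λ.λ.1 0

Term B:
  start: (λ.(λ.0) 0) (λ.λ.1)
  →1  (λ.0) (λ.λ.1)
  →2  λ.λ.1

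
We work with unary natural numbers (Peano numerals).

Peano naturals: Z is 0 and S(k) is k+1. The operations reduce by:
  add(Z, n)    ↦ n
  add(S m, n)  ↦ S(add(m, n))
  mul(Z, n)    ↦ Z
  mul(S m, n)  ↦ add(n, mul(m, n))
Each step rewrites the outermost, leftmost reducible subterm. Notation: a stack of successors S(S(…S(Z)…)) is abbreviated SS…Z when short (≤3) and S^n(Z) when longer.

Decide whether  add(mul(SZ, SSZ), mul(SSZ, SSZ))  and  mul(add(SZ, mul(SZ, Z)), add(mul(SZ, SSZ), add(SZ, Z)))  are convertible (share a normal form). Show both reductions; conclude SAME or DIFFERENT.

Answer: DIFFERENT — A ⇓ S^6(Z), B ⇓ SSSZ

Working:
Term A:
  start: add(mul(SZ, SSZ), mul(SSZ, SSZ))
  [1] add(add(SSZ, mul(Z, SSZ)), mul(SSZ, SSZ))
  [2] add(S(add(SZ, mul(Z, SSZ))), mul(SSZ, SSZ))
  [3] S(add(add(SZ, mul(Z, SSZ)), mul(SSZ, SSZ)))
  [4] S(add(S(add(Z, mul(Z, SSZ))), mul(SSZ, SSZ)))
  [5] S(S(add(add(Z, mul(Z, SSZ)), mul(SSZ, SSZ))))
  [6] S(S(add(mul(Z, SSZ), mul(SSZ, SSZ))))
  [7] S(S(add(Z, mul(SSZ, SSZ))))
  [8] S(S(mul(SSZ, SSZ)))
  [9] S(S(add(SSZ, mul(SZ, SSZ))))
  [10] S(S(S(add(SZ, mul(SZ, SSZ)))))
  [11] S(S(S(S(add(Z, mul(SZ, SSZ))))))
  [12] S(S(S(S(mul(SZ, SSZ)))))
  [13] S(S(S(S(add(SSZ, mul(Z, SSZ))))))
  [14] S(S(S(S(S(add(SZ, mul(Z, SSZ)))))))
  [15] S(S(S(S(S(S(add(Z, mul(Z, SSZ))))))))
  [16] S(S(S(S(S(S(mul(Z, SSZ)))))))
  [17] S^6(Z)

Term B:
  start: mul(add(SZ, mul(SZ, Z)), add(mul(SZ, SSZ), add(SZ, Z)))
  [1] mul(S(add(Z, mul(SZ, Z))), add(mul(SZ, SSZ), add(SZ, Z)))
  [2] add(add(mul(SZ, SSZ), add(SZ, Z)), mul(add(Z, mul(SZ, Z)), add(mul(SZ, SSZ), add(SZ, Z))))
  [3] add(add(add(SSZ, mul(Z, SSZ)), add(SZ, Z)), mul(add(Z, mul(SZ, Z)), add(mul(SZ, SSZ), add(SZ, Z))))
  [4] add(add(S(add(SZ, mul(Z, SSZ))), add(SZ, Z)), mul(add(Z, mul(SZ, Z)), add(mul(SZ, SSZ), add(SZ, Z))))
  [5] add(S(add(add(SZ, mul(Z, SSZ)), add(SZ, Z))), mul(add(Z, mul(SZ, Z)), add(mul(SZ, SSZ), add(SZ, Z))))
  [6] S(add(add(add(SZ, mul(Z, SSZ)), add(SZ, Z)), mul(add(Z, mul(SZ, Z)), add(mul(SZ, SSZ), add(SZ, Z)))))
  [7] S(add(add(S(add(Z, mul(Z, SSZ))), add(SZ, Z)), mul(add(Z, mul(SZ, Z)), add(mul(SZ, SSZ), add(SZ, Z)))))
  [8] S(add(S(add(add(Z, mul(Z, SSZ)), add(SZ, Z))), mul(add(Z, mul(SZ, Z)), add(mul(SZ, SSZ), add(SZ, Z)))))
  [9] S(S(add(add(add(Z, mul(Z, SSZ)), add(SZ, Z)), mul(add(Z, mul(SZ, Z)), add(mul(SZ, SSZ), add(SZ, Z))))))
  [10] S(S(add(add(mul(Z, SSZ), add(SZ, Z)), mul(add(Z, mul(SZ, Z)), add(mul(SZ, SSZ), add(SZ, Z))))))
  [11] S(S(add(add(Z, add(SZ, Z)), mul(add(Z, mul(SZ, Z)), add(mul(SZ, SSZ), add(SZ, Z))))))
  [12] S(S(add(add(SZ, Z), mul(add(Z, mul(SZ, Z)), add(mul(SZ, SSZ), add(SZ, Z))))))
  [13] S(S(add(S(add(Z, Z)), mul(add(Z, mul(SZ, Z)), add(mul(SZ, SSZ), add(SZ, Z))))))
  [14] S(S(S(add(add(Z, Z), mul(add(Z, mul(SZ, Z)), add(mul(SZ, SSZ), add(SZ, Z)))))))
  [15] S(S(S(add(Z, mul(add(Z, mul(SZ, Z)), add(mul(SZ, SSZ), add(SZ, Z)))))))
  [16] S(S(S(mul(add(Z, mul(SZ, Z)), add(mul(SZ, SSZ), add(SZ, Z))))))
  [17] S(S(S(mul(mul(SZ, Z), add(mul(SZ, SSZ), add(SZ, Z))))))
  [18] S(S(S(mul(add(Z, mul(Z, Z)), add(mul(SZ, SSZ), add(SZ, Z))))))
  [19] S(S(S(mul(mul(Z, Z), add(mul(SZ, SSZ), add(SZ, Z))))))
  [20] S(S(S(mul(Z, add(mul(SZ, SSZ), add(SZ, Z))))))
  [21] SSSZ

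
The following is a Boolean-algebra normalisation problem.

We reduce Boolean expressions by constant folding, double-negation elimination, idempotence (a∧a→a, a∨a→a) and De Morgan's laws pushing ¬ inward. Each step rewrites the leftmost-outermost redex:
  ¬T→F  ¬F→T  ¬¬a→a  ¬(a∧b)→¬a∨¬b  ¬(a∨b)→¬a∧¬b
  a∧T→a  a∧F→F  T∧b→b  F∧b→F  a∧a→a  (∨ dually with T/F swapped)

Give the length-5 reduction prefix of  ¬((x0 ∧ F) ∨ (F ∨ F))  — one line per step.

  start: ¬((x0 ∧ F) ∨ (F ∨ F))
  step 1: ¬(x0 ∧ F) ∧ ¬(F ∨ F)
  step 2: (¬x0 ∨ ¬F) ∧ ¬(F ∨ F)
  step 3: (¬x0 ∨ T) ∧ ¬(F ∨ F)
  step 4: T ∧ ¬(F ∨ F)
  step 5: ¬(F ∨ F)

Answer: after 5 steps: ¬(F ∨ F)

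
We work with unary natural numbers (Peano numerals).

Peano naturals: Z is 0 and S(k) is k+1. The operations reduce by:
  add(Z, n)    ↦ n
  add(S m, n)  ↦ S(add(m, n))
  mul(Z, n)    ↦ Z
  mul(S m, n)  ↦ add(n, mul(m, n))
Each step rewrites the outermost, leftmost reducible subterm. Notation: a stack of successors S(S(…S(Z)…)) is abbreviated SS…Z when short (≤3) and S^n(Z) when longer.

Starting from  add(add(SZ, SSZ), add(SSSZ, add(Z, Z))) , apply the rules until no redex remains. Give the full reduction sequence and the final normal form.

Answer: normal form = S^6(Z)  (in 11 steps)

Working:
  start: add(add(SZ, SSZ), add(SSSZ, add(Z, Z)))
  →1  add(S(add(Z, SSZ)), add(SSSZ, add(Z, Z)))
  →2  S(add(add(Z, SSZ), add(SSSZ, add(Z, Z))))
  →3  S(add(SSZ, add(SSSZ, add(Z, Z))))
  →4  S(S(add(SZ, add(SSSZ, add(Z, Z)))))
  →5  S(S(S(add(Z, add(SSSZ, add(Z, Z))))))
  →6  S(S(S(add(SSSZ, add(Z, Z)))))
  →7  S(S(S(S(add(SSZ, add(Z, Z))))))
  →8  S(S(S(S(S(add(SZ, add(Z, Z)))))))
  →9  S(S(S(S(S(S(add(Z, add(Z, Z))))))))
  →10  S(S(S(S(S(S(add(Z, Z)))))))
  →11  S^6(Z)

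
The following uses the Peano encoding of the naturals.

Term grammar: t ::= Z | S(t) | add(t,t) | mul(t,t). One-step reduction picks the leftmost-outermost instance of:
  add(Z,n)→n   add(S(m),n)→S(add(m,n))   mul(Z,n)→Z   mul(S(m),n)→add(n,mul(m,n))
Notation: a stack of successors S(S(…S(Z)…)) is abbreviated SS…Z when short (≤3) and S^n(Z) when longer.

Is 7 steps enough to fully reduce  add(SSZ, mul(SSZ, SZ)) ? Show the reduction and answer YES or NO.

Answer: NO — after 7 steps the term is S(S(S(add(SZ, mul(Z, SZ))))), not yet normal

Working:
  start: add(SSZ, mul(SSZ, SZ))
  →1  S(add(SZ, mul(SSZ, SZ)))
  →2  S(S(add(Z, mul(SSZ, SZ))))
  →3  S(S(mul(SSZ, SZ)))
  →4  S(S(add(SZ, mul(SZ, SZ))))
  →5  S(S(S(add(Z, mul(SZ, SZ)))))
  →6  S(S(S(mul(SZ, SZ))))
  →7  S(S(S(add(SZ, mul(Z, SZ)))))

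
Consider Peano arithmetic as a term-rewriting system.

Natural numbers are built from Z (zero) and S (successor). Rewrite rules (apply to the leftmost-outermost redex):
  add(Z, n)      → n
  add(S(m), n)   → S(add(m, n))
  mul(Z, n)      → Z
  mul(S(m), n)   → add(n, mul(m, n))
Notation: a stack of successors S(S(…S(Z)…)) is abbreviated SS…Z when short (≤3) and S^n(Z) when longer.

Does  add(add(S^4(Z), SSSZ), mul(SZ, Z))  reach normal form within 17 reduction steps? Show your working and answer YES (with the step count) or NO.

  start: add(add(S^4(Z), SSSZ), mul(SZ, Z))
  step 1: add(S(add(SSSZ, SSSZ)), mul(SZ, Z))
  step 2: S(add(add(SSSZ, SSSZ), mul(SZ, Z)))
  step 3: S(add(S(add(SSZ, SSSZ)), mul(SZ, Z)))
  step 4: S(S(add(add(SSZ, SSSZ), mul(SZ, Z))))
  step 5: S(S(add(S(add(SZ, SSSZ)), mul(SZ, Z))))
  step 6: S(S(S(add(add(SZ, SSSZ), mul(SZ, Z)))))
  step 7: S(S(S(add(S(add(Z, SSSZ)), mul(SZ, Z)))))
  step 8: S(S(S(S(add(add(Z, SSSZ), mul(SZ, Z))))))
  step 9: S(S(S(S(add(SSSZ, mul(SZ, Z))))))
  step 10: S(S(S(S(S(add(SSZ, mul(SZ, Z)))))))
  step 11: S(S(S(S(S(S(add(SZ, mul(SZ, Z))))))))
  step 12: S(S(S(S(S(S(S(add(Z, mul(SZ, Z)))))))))
  step 13: S(S(S(S(S(S(S(mul(SZ, Z))))))))
  step 14: S(S(S(S(S(S(S(add(Z, mul(Z, Z)))))))))
  step 15: S(S(S(S(S(S(S(mul(Z, Z))))))))
  step 16: S^7(Z)

Answer: YES — reaches normal form S^7(Z) in 16 ≤ 17 steps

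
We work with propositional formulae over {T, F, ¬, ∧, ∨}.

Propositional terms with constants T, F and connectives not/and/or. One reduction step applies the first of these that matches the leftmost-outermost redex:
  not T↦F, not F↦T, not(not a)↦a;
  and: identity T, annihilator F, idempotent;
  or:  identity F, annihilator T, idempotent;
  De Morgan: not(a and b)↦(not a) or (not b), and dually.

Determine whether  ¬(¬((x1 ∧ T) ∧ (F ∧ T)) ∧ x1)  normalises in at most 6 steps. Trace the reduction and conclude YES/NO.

  start: ¬(¬((x1 ∧ T) ∧ (F ∧ T)) ∧ x1)
  →1  ¬¬((x1 ∧ T) ∧ (F ∧ T)) ∨ ¬x1
  →2  ((x1 ∧ T) ∧ (F ∧ T)) ∨ ¬x1
  →3  (x1 ∧ (F ∧ T)) ∨ ¬x1
  →4  (x1 ∧ F) ∨ ¬x1
  →5  F ∨ ¬x1
  →6  ¬x1

Answer: YES — reaches normal form ¬x1 in 6 ≤ 6 steps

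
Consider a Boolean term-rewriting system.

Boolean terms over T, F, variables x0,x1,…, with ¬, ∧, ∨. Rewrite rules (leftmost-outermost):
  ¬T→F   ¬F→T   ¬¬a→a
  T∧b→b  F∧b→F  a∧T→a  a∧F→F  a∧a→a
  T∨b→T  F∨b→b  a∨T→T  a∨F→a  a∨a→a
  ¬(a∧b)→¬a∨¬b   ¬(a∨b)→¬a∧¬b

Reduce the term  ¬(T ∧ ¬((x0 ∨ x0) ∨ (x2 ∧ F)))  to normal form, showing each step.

  start: ¬(T ∧ ¬((x0 ∨ x0) ∨ (x2 ∧ F)))
  [1] ¬T ∨ ¬¬((x0 ∨ x0) ∨ (x2 ∧ F))
  [2] F ∨ ¬¬((x0 ∨ x0) ∨ (x2 ∧ F))
  [3] ¬¬((x0 ∨ x0) ∨ (x2 ∧ F))
  [4] (x0 ∨ x0) ∨ (x2 ∧ F)
  [5] x0 ∨ (x2 ∧ F)
  [6] x0 ∨ F
  [7] x0

Answer: normal form = x0  (in 7 steps)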